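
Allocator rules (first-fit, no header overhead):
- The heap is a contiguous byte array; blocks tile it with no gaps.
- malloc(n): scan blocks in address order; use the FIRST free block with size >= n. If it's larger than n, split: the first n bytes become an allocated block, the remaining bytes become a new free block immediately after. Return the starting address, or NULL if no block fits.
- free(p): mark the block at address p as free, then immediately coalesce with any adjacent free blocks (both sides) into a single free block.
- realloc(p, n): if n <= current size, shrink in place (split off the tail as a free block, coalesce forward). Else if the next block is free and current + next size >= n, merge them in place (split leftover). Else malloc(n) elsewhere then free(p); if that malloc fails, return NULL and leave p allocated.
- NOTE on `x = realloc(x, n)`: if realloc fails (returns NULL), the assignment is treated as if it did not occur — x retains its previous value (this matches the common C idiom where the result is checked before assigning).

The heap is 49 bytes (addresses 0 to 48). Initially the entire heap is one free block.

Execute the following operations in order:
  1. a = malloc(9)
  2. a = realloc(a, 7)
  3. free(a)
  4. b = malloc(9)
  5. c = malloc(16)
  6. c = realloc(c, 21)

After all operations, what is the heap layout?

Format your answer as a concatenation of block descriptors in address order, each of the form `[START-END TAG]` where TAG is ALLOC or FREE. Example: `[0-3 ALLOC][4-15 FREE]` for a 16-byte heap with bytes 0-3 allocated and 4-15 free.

Op 1: a = malloc(9) -> a = 0; heap: [0-8 ALLOC][9-48 FREE]
Op 2: a = realloc(a, 7) -> a = 0; heap: [0-6 ALLOC][7-48 FREE]
Op 3: free(a) -> (freed a); heap: [0-48 FREE]
Op 4: b = malloc(9) -> b = 0; heap: [0-8 ALLOC][9-48 FREE]
Op 5: c = malloc(16) -> c = 9; heap: [0-8 ALLOC][9-24 ALLOC][25-48 FREE]
Op 6: c = realloc(c, 21) -> c = 9; heap: [0-8 ALLOC][9-29 ALLOC][30-48 FREE]

Answer: [0-8 ALLOC][9-29 ALLOC][30-48 FREE]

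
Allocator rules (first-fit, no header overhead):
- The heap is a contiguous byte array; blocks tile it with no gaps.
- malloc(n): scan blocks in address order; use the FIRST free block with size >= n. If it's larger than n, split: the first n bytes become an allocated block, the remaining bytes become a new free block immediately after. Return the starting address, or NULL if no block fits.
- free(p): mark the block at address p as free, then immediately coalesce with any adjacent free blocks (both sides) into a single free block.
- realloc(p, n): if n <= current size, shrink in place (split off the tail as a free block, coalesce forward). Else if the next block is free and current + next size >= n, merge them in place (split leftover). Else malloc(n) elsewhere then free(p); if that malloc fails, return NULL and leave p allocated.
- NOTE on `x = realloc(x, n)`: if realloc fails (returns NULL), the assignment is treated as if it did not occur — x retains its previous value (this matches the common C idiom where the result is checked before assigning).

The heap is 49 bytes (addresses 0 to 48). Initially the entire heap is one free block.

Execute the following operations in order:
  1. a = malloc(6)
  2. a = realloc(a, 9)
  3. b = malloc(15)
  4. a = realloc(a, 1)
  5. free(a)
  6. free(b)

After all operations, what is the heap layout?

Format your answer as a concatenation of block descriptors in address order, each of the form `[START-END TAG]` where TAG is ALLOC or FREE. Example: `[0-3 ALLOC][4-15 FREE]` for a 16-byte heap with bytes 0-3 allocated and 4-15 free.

Op 1: a = malloc(6) -> a = 0; heap: [0-5 ALLOC][6-48 FREE]
Op 2: a = realloc(a, 9) -> a = 0; heap: [0-8 ALLOC][9-48 FREE]
Op 3: b = malloc(15) -> b = 9; heap: [0-8 ALLOC][9-23 ALLOC][24-48 FREE]
Op 4: a = realloc(a, 1) -> a = 0; heap: [0-0 ALLOC][1-8 FREE][9-23 ALLOC][24-48 FREE]
Op 5: free(a) -> (freed a); heap: [0-8 FREE][9-23 ALLOC][24-48 FREE]
Op 6: free(b) -> (freed b); heap: [0-48 FREE]

Answer: [0-48 FREE]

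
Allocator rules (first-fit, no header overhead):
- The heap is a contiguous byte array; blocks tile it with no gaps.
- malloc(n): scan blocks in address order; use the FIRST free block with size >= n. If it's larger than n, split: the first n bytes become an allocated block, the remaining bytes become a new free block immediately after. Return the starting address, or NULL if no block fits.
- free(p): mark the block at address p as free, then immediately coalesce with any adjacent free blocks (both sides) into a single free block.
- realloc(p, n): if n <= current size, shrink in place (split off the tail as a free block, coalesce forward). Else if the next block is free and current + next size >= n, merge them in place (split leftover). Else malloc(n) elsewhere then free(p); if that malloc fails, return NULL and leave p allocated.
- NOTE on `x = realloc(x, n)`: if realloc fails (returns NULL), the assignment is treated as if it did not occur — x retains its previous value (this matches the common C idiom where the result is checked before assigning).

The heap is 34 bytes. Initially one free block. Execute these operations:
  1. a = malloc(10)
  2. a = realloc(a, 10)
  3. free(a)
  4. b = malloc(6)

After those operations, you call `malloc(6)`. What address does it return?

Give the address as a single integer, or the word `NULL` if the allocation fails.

Answer: 6

Derivation:
Op 1: a = malloc(10) -> a = 0; heap: [0-9 ALLOC][10-33 FREE]
Op 2: a = realloc(a, 10) -> a = 0; heap: [0-9 ALLOC][10-33 FREE]
Op 3: free(a) -> (freed a); heap: [0-33 FREE]
Op 4: b = malloc(6) -> b = 0; heap: [0-5 ALLOC][6-33 FREE]
malloc(6): first-fit scan over [0-5 ALLOC][6-33 FREE] -> 6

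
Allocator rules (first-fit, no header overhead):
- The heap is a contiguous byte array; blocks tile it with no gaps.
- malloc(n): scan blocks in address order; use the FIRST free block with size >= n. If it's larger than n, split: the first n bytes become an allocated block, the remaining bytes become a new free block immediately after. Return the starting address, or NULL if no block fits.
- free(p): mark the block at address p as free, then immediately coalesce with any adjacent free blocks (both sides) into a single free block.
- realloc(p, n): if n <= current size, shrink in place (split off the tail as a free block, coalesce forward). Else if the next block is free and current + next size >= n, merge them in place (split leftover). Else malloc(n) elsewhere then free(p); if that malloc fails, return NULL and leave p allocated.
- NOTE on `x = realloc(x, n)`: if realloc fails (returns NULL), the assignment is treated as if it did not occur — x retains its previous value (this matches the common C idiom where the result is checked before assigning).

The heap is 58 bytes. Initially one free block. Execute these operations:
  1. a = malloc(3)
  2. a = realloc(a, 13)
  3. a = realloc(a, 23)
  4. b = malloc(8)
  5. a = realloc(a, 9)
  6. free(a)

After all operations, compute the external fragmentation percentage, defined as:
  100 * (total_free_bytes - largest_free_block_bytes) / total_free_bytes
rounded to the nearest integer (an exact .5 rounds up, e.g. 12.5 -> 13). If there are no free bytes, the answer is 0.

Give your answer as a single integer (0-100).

Op 1: a = malloc(3) -> a = 0; heap: [0-2 ALLOC][3-57 FREE]
Op 2: a = realloc(a, 13) -> a = 0; heap: [0-12 ALLOC][13-57 FREE]
Op 3: a = realloc(a, 23) -> a = 0; heap: [0-22 ALLOC][23-57 FREE]
Op 4: b = malloc(8) -> b = 23; heap: [0-22 ALLOC][23-30 ALLOC][31-57 FREE]
Op 5: a = realloc(a, 9) -> a = 0; heap: [0-8 ALLOC][9-22 FREE][23-30 ALLOC][31-57 FREE]
Op 6: free(a) -> (freed a); heap: [0-22 FREE][23-30 ALLOC][31-57 FREE]
Free blocks: [23 27] total_free=50 largest=27 -> 100*(50-27)/50 = 2300/50 = 46

Answer: 46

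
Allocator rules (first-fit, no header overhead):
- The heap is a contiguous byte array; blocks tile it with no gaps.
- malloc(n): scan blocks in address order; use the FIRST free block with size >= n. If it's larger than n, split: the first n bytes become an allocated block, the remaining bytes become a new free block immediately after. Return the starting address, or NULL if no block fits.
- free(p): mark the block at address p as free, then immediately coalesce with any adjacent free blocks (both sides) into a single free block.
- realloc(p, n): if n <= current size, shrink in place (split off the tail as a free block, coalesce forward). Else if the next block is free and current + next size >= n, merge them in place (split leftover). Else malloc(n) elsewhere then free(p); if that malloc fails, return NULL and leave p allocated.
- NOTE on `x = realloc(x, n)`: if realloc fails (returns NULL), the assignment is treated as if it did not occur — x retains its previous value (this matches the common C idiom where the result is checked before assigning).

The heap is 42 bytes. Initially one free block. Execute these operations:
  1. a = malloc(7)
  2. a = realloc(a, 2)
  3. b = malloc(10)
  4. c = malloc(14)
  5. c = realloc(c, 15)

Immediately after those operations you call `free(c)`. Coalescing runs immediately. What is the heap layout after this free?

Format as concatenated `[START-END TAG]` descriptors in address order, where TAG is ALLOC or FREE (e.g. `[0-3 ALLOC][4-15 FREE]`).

Op 1: a = malloc(7) -> a = 0; heap: [0-6 ALLOC][7-41 FREE]
Op 2: a = realloc(a, 2) -> a = 0; heap: [0-1 ALLOC][2-41 FREE]
Op 3: b = malloc(10) -> b = 2; heap: [0-1 ALLOC][2-11 ALLOC][12-41 FREE]
Op 4: c = malloc(14) -> c = 12; heap: [0-1 ALLOC][2-11 ALLOC][12-25 ALLOC][26-41 FREE]
Op 5: c = realloc(c, 15) -> c = 12; heap: [0-1 ALLOC][2-11 ALLOC][12-26 ALLOC][27-41 FREE]
free(c): c = 12 -> block [12-26 ALLOC]; mark free, coalesce with adjacent free neighbors -> [0-1 ALLOC][2-11 ALLOC][12-41 FREE]

Answer: [0-1 ALLOC][2-11 ALLOC][12-41 FREE]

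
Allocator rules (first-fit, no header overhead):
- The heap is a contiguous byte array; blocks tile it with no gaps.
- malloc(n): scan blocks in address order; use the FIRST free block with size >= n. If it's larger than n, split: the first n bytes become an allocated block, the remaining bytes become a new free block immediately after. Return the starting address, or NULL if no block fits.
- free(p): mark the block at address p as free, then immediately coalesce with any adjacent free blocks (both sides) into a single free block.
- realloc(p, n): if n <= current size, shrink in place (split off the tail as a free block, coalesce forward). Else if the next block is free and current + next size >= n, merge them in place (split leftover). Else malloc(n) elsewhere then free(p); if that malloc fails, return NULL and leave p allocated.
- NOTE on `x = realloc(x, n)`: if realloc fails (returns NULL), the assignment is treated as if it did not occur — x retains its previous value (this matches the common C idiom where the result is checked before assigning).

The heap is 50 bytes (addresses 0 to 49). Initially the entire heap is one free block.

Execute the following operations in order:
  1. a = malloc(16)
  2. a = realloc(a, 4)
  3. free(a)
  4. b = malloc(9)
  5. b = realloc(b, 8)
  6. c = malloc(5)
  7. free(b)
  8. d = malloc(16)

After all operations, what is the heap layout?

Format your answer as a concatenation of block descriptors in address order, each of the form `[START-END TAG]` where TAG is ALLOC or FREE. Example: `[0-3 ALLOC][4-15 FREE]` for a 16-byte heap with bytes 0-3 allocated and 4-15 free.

Op 1: a = malloc(16) -> a = 0; heap: [0-15 ALLOC][16-49 FREE]
Op 2: a = realloc(a, 4) -> a = 0; heap: [0-3 ALLOC][4-49 FREE]
Op 3: free(a) -> (freed a); heap: [0-49 FREE]
Op 4: b = malloc(9) -> b = 0; heap: [0-8 ALLOC][9-49 FREE]
Op 5: b = realloc(b, 8) -> b = 0; heap: [0-7 ALLOC][8-49 FREE]
Op 6: c = malloc(5) -> c = 8; heap: [0-7 ALLOC][8-12 ALLOC][13-49 FREE]
Op 7: free(b) -> (freed b); heap: [0-7 FREE][8-12 ALLOC][13-49 FREE]
Op 8: d = malloc(16) -> d = 13; heap: [0-7 FREE][8-12 ALLOC][13-28 ALLOC][29-49 FREE]

Answer: [0-7 FREE][8-12 ALLOC][13-28 ALLOC][29-49 FREE]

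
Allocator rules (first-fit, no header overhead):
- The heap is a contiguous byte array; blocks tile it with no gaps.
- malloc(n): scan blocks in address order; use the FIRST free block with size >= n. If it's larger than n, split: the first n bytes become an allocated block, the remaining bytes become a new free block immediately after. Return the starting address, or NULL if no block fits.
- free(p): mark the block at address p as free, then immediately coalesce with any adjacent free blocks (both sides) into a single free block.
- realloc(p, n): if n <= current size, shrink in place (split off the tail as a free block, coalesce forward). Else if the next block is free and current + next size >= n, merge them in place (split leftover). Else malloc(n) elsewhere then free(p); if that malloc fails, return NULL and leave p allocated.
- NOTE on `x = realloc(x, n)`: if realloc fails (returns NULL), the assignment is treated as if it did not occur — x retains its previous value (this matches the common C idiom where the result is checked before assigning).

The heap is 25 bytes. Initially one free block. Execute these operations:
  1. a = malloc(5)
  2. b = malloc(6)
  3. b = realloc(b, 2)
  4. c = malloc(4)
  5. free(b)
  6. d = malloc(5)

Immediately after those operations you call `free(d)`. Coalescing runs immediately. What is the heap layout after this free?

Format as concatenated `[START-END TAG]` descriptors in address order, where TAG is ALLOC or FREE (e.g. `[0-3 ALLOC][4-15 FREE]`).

Answer: [0-4 ALLOC][5-6 FREE][7-10 ALLOC][11-24 FREE]

Derivation:
Op 1: a = malloc(5) -> a = 0; heap: [0-4 ALLOC][5-24 FREE]
Op 2: b = malloc(6) -> b = 5; heap: [0-4 ALLOC][5-10 ALLOC][11-24 FREE]
Op 3: b = realloc(b, 2) -> b = 5; heap: [0-4 ALLOC][5-6 ALLOC][7-24 FREE]
Op 4: c = malloc(4) -> c = 7; heap: [0-4 ALLOC][5-6 ALLOC][7-10 ALLOC][11-24 FREE]
Op 5: free(b) -> (freed b); heap: [0-4 ALLOC][5-6 FREE][7-10 ALLOC][11-24 FREE]
Op 6: d = malloc(5) -> d = 11; heap: [0-4 ALLOC][5-6 FREE][7-10 ALLOC][11-15 ALLOC][16-24 FREE]
free(d): d = 11 -> block [11-15 ALLOC]; mark free, coalesce with adjacent free neighbors -> [0-4 ALLOC][5-6 FREE][7-10 ALLOC][11-24 FREE]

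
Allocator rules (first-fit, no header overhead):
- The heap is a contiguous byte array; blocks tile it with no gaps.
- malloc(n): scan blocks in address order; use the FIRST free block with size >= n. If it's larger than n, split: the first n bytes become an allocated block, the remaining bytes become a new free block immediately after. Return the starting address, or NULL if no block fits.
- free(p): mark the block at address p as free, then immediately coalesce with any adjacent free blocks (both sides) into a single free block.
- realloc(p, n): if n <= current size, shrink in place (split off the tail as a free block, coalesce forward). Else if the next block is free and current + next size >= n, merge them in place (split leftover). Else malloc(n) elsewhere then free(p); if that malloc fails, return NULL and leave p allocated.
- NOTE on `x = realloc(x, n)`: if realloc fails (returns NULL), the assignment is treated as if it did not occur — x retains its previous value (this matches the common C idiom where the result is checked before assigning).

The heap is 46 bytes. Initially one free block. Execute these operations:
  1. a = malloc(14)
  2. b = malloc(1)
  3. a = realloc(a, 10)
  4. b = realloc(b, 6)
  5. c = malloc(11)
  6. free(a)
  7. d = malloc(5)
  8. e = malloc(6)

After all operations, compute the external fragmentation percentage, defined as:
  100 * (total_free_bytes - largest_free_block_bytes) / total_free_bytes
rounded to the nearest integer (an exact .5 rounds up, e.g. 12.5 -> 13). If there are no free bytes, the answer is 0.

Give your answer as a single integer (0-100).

Answer: 17

Derivation:
Op 1: a = malloc(14) -> a = 0; heap: [0-13 ALLOC][14-45 FREE]
Op 2: b = malloc(1) -> b = 14; heap: [0-13 ALLOC][14-14 ALLOC][15-45 FREE]
Op 3: a = realloc(a, 10) -> a = 0; heap: [0-9 ALLOC][10-13 FREE][14-14 ALLOC][15-45 FREE]
Op 4: b = realloc(b, 6) -> b = 14; heap: [0-9 ALLOC][10-13 FREE][14-19 ALLOC][20-45 FREE]
Op 5: c = malloc(11) -> c = 20; heap: [0-9 ALLOC][10-13 FREE][14-19 ALLOC][20-30 ALLOC][31-45 FREE]
Op 6: free(a) -> (freed a); heap: [0-13 FREE][14-19 ALLOC][20-30 ALLOC][31-45 FREE]
Op 7: d = malloc(5) -> d = 0; heap: [0-4 ALLOC][5-13 FREE][14-19 ALLOC][20-30 ALLOC][31-45 FREE]
Op 8: e = malloc(6) -> e = 5; heap: [0-4 ALLOC][5-10 ALLOC][11-13 FREE][14-19 ALLOC][20-30 ALLOC][31-45 FREE]
Free blocks: [3 15] total_free=18 largest=15 -> 100*(18-15)/18 = 300/18 ≈ 16.667 -> rounds to 17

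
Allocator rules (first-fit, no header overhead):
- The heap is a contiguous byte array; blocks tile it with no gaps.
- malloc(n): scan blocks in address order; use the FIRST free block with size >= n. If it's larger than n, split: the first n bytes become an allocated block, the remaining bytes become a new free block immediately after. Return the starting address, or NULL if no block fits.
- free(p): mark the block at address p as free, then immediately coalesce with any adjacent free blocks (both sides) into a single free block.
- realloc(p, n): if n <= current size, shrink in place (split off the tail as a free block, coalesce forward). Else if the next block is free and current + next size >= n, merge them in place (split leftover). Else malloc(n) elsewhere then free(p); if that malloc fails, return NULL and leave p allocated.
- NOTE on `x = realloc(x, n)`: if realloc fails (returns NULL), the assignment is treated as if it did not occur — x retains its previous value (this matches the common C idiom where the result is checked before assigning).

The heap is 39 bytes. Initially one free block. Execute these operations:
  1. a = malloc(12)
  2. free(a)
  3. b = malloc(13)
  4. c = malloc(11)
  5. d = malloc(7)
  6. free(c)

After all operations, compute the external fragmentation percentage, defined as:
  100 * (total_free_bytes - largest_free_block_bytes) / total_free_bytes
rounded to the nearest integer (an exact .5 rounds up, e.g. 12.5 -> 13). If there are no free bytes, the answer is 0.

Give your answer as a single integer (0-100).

Answer: 42

Derivation:
Op 1: a = malloc(12) -> a = 0; heap: [0-11 ALLOC][12-38 FREE]
Op 2: free(a) -> (freed a); heap: [0-38 FREE]
Op 3: b = malloc(13) -> b = 0; heap: [0-12 ALLOC][13-38 FREE]
Op 4: c = malloc(11) -> c = 13; heap: [0-12 ALLOC][13-23 ALLOC][24-38 FREE]
Op 5: d = malloc(7) -> d = 24; heap: [0-12 ALLOC][13-23 ALLOC][24-30 ALLOC][31-38 FREE]
Op 6: free(c) -> (freed c); heap: [0-12 ALLOC][13-23 FREE][24-30 ALLOC][31-38 FREE]
Free blocks: [11 8] total_free=19 largest=11 -> 100*(19-11)/19 = 800/19 ≈ 42.105 -> rounds to 42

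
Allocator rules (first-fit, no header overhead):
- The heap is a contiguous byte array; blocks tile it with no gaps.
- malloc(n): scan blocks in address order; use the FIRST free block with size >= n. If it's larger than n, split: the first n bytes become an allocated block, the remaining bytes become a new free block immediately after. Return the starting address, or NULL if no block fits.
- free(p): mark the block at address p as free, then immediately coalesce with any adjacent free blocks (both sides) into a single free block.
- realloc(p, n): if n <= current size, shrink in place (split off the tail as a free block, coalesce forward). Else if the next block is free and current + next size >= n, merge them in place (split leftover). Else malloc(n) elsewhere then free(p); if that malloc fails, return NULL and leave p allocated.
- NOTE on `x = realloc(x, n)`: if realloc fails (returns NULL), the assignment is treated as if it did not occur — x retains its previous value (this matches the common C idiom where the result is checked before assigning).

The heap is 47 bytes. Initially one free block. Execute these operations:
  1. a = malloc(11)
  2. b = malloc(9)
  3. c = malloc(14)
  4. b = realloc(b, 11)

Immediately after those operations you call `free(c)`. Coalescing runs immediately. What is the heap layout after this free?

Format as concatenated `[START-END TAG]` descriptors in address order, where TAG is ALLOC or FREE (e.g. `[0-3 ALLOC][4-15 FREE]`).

Op 1: a = malloc(11) -> a = 0; heap: [0-10 ALLOC][11-46 FREE]
Op 2: b = malloc(9) -> b = 11; heap: [0-10 ALLOC][11-19 ALLOC][20-46 FREE]
Op 3: c = malloc(14) -> c = 20; heap: [0-10 ALLOC][11-19 ALLOC][20-33 ALLOC][34-46 FREE]
Op 4: b = realloc(b, 11) -> b = 34; heap: [0-10 ALLOC][11-19 FREE][20-33 ALLOC][34-44 ALLOC][45-46 FREE]
free(c): c = 20 -> block [20-33 ALLOC]; mark free, coalesce with adjacent free neighbors -> [0-10 ALLOC][11-33 FREE][34-44 ALLOC][45-46 FREE]

Answer: [0-10 ALLOC][11-33 FREE][34-44 ALLOC][45-46 FREE]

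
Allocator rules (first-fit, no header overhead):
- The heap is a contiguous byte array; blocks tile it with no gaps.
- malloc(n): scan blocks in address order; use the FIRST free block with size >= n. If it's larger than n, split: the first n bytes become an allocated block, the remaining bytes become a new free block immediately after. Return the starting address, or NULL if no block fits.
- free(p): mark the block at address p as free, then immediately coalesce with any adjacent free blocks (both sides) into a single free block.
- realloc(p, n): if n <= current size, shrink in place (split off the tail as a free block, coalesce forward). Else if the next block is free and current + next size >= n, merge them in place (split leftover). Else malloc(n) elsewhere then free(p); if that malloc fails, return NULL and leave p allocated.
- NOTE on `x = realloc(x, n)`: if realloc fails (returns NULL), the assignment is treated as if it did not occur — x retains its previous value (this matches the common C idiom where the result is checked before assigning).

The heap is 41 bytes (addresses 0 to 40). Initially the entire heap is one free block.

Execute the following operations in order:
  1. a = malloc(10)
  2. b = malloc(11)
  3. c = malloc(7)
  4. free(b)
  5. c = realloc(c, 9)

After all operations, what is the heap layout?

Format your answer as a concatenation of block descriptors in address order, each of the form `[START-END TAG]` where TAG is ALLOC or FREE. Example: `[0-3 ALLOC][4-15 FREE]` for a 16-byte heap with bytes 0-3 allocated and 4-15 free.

Answer: [0-9 ALLOC][10-20 FREE][21-29 ALLOC][30-40 FREE]

Derivation:
Op 1: a = malloc(10) -> a = 0; heap: [0-9 ALLOC][10-40 FREE]
Op 2: b = malloc(11) -> b = 10; heap: [0-9 ALLOC][10-20 ALLOC][21-40 FREE]
Op 3: c = malloc(7) -> c = 21; heap: [0-9 ALLOC][10-20 ALLOC][21-27 ALLOC][28-40 FREE]
Op 4: free(b) -> (freed b); heap: [0-9 ALLOC][10-20 FREE][21-27 ALLOC][28-40 FREE]
Op 5: c = realloc(c, 9) -> c = 21; heap: [0-9 ALLOC][10-20 FREE][21-29 ALLOC][30-40 FREE]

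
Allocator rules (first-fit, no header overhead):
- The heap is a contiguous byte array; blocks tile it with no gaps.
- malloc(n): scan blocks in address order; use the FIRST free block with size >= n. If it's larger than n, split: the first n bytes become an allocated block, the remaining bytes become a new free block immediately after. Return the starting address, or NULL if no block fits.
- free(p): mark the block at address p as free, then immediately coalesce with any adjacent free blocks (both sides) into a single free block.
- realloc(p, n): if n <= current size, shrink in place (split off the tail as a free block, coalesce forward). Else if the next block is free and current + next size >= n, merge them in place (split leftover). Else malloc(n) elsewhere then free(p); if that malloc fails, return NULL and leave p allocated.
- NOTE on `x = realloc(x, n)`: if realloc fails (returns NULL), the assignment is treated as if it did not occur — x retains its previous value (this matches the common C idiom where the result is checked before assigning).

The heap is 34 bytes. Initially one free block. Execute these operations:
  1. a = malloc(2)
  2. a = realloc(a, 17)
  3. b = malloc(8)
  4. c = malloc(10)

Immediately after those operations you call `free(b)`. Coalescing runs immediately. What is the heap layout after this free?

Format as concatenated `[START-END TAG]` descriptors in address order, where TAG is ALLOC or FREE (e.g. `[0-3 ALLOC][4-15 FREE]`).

Answer: [0-16 ALLOC][17-33 FREE]

Derivation:
Op 1: a = malloc(2) -> a = 0; heap: [0-1 ALLOC][2-33 FREE]
Op 2: a = realloc(a, 17) -> a = 0; heap: [0-16 ALLOC][17-33 FREE]
Op 3: b = malloc(8) -> b = 17; heap: [0-16 ALLOC][17-24 ALLOC][25-33 FREE]
Op 4: c = malloc(10) -> c = NULL; heap: [0-16 ALLOC][17-24 ALLOC][25-33 FREE]
free(b): b = 17 -> block [17-24 ALLOC]; mark free, coalesce with adjacent free neighbors -> [0-16 ALLOC][17-33 FREE]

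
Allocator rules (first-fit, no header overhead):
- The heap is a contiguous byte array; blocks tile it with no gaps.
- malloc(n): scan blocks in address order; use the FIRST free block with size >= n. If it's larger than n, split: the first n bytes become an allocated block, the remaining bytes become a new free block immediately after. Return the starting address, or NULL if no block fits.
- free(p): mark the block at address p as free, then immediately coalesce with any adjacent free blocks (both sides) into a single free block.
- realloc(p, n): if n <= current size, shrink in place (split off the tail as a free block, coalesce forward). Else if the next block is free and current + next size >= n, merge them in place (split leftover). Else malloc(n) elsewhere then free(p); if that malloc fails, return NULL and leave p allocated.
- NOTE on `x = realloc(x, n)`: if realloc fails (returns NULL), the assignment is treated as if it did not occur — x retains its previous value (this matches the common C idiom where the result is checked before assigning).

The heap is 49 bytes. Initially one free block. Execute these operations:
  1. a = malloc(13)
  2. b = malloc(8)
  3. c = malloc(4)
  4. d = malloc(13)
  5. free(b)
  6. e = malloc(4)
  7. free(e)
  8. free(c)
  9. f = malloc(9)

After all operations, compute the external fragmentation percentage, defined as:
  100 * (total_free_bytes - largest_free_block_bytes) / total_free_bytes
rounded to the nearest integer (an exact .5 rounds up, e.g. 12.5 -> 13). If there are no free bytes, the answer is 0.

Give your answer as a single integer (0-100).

Op 1: a = malloc(13) -> a = 0; heap: [0-12 ALLOC][13-48 FREE]
Op 2: b = malloc(8) -> b = 13; heap: [0-12 ALLOC][13-20 ALLOC][21-48 FREE]
Op 3: c = malloc(4) -> c = 21; heap: [0-12 ALLOC][13-20 ALLOC][21-24 ALLOC][25-48 FREE]
Op 4: d = malloc(13) -> d = 25; heap: [0-12 ALLOC][13-20 ALLOC][21-24 ALLOC][25-37 ALLOC][38-48 FREE]
Op 5: free(b) -> (freed b); heap: [0-12 ALLOC][13-20 FREE][21-24 ALLOC][25-37 ALLOC][38-48 FREE]
Op 6: e = malloc(4) -> e = 13; heap: [0-12 ALLOC][13-16 ALLOC][17-20 FREE][21-24 ALLOC][25-37 ALLOC][38-48 FREE]
Op 7: free(e) -> (freed e); heap: [0-12 ALLOC][13-20 FREE][21-24 ALLOC][25-37 ALLOC][38-48 FREE]
Op 8: free(c) -> (freed c); heap: [0-12 ALLOC][13-24 FREE][25-37 ALLOC][38-48 FREE]
Op 9: f = malloc(9) -> f = 13; heap: [0-12 ALLOC][13-21 ALLOC][22-24 FREE][25-37 ALLOC][38-48 FREE]
Free blocks: [3 11] total_free=14 largest=11 -> 100*(14-11)/14 = 300/14 ≈ 21.429 -> rounds to 21

Answer: 21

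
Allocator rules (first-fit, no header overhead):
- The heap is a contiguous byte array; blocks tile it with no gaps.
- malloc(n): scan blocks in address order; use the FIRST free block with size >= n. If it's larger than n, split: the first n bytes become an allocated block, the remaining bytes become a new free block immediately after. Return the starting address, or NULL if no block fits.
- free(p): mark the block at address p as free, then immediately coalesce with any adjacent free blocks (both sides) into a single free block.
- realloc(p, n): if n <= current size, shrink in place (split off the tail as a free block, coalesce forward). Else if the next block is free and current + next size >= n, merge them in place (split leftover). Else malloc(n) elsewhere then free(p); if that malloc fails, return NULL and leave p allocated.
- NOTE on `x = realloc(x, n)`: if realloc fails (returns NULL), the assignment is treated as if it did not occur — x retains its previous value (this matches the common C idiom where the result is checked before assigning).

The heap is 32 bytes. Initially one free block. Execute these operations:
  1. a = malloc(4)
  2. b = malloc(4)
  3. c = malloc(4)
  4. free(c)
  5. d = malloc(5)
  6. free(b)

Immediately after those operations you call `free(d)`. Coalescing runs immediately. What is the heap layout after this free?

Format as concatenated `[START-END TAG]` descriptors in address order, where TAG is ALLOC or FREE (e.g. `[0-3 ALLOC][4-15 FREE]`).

Op 1: a = malloc(4) -> a = 0; heap: [0-3 ALLOC][4-31 FREE]
Op 2: b = malloc(4) -> b = 4; heap: [0-3 ALLOC][4-7 ALLOC][8-31 FREE]
Op 3: c = malloc(4) -> c = 8; heap: [0-3 ALLOC][4-7 ALLOC][8-11 ALLOC][12-31 FREE]
Op 4: free(c) -> (freed c); heap: [0-3 ALLOC][4-7 ALLOC][8-31 FREE]
Op 5: d = malloc(5) -> d = 8; heap: [0-3 ALLOC][4-7 ALLOC][8-12 ALLOC][13-31 FREE]
Op 6: free(b) -> (freed b); heap: [0-3 ALLOC][4-7 FREE][8-12 ALLOC][13-31 FREE]
free(d): d = 8 -> block [8-12 ALLOC]; mark free, coalesce with adjacent free neighbors -> [0-3 ALLOC][4-31 FREE]

Answer: [0-3 ALLOC][4-31 FREE]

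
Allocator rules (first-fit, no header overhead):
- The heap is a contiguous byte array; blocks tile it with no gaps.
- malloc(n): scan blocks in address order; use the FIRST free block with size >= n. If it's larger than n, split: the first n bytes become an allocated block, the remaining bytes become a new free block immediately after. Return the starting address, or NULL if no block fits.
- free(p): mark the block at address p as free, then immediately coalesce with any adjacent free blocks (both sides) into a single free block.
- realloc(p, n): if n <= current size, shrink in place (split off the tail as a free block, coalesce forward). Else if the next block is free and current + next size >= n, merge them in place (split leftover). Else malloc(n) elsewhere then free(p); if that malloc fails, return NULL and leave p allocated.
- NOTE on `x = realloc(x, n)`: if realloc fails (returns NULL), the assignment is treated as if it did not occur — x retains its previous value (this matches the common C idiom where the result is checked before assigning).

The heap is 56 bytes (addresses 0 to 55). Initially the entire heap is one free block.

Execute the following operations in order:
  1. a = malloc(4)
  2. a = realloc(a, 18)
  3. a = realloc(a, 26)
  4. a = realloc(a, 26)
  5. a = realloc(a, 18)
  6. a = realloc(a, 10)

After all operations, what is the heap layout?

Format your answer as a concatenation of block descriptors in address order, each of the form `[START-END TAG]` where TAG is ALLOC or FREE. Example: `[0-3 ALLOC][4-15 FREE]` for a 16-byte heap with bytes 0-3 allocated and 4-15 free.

Op 1: a = malloc(4) -> a = 0; heap: [0-3 ALLOC][4-55 FREE]
Op 2: a = realloc(a, 18) -> a = 0; heap: [0-17 ALLOC][18-55 FREE]
Op 3: a = realloc(a, 26) -> a = 0; heap: [0-25 ALLOC][26-55 FREE]
Op 4: a = realloc(a, 26) -> a = 0; heap: [0-25 ALLOC][26-55 FREE]
Op 5: a = realloc(a, 18) -> a = 0; heap: [0-17 ALLOC][18-55 FREE]
Op 6: a = realloc(a, 10) -> a = 0; heap: [0-9 ALLOC][10-55 FREE]

Answer: [0-9 ALLOC][10-55 FREE]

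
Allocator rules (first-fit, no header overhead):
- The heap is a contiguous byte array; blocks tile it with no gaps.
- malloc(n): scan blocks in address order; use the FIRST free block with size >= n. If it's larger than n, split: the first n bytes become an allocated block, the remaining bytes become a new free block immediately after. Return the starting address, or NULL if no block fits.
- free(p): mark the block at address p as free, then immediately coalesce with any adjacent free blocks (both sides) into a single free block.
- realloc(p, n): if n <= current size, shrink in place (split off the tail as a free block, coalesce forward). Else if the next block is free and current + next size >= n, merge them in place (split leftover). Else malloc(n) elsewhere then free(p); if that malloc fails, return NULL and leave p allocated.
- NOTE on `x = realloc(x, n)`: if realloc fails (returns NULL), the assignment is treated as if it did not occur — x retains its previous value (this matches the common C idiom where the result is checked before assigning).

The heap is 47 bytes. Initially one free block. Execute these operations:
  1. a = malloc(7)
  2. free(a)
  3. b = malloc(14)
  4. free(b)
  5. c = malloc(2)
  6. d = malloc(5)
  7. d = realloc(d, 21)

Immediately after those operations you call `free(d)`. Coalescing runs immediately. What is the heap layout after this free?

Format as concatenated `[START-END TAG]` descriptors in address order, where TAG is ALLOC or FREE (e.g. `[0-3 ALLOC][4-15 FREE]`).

Op 1: a = malloc(7) -> a = 0; heap: [0-6 ALLOC][7-46 FREE]
Op 2: free(a) -> (freed a); heap: [0-46 FREE]
Op 3: b = malloc(14) -> b = 0; heap: [0-13 ALLOC][14-46 FREE]
Op 4: free(b) -> (freed b); heap: [0-46 FREE]
Op 5: c = malloc(2) -> c = 0; heap: [0-1 ALLOC][2-46 FREE]
Op 6: d = malloc(5) -> d = 2; heap: [0-1 ALLOC][2-6 ALLOC][7-46 FREE]
Op 7: d = realloc(d, 21) -> d = 2; heap: [0-1 ALLOC][2-22 ALLOC][23-46 FREE]
free(d): d = 2 -> block [2-22 ALLOC]; mark free, coalesce with adjacent free neighbors -> [0-1 ALLOC][2-46 FREE]

Answer: [0-1 ALLOC][2-46 FREE]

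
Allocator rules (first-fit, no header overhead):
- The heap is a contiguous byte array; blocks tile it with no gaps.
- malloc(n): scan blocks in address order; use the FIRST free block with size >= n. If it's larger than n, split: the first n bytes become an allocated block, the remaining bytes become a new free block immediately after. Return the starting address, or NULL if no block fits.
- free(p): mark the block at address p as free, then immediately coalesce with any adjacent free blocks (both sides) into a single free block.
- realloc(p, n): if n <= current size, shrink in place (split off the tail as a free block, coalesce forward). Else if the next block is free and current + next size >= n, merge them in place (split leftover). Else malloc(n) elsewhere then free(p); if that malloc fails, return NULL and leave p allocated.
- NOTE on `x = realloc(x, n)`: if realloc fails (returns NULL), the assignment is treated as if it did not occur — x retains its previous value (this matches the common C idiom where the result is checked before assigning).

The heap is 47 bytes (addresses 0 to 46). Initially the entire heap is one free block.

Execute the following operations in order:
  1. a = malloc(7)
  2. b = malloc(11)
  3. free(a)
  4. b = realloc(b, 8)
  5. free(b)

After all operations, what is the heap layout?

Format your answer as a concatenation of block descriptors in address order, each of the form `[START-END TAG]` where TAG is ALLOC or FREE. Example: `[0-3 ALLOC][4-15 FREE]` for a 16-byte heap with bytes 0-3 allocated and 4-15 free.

Answer: [0-46 FREE]

Derivation:
Op 1: a = malloc(7) -> a = 0; heap: [0-6 ALLOC][7-46 FREE]
Op 2: b = malloc(11) -> b = 7; heap: [0-6 ALLOC][7-17 ALLOC][18-46 FREE]
Op 3: free(a) -> (freed a); heap: [0-6 FREE][7-17 ALLOC][18-46 FREE]
Op 4: b = realloc(b, 8) -> b = 7; heap: [0-6 FREE][7-14 ALLOC][15-46 FREE]
Op 5: free(b) -> (freed b); heap: [0-46 FREE]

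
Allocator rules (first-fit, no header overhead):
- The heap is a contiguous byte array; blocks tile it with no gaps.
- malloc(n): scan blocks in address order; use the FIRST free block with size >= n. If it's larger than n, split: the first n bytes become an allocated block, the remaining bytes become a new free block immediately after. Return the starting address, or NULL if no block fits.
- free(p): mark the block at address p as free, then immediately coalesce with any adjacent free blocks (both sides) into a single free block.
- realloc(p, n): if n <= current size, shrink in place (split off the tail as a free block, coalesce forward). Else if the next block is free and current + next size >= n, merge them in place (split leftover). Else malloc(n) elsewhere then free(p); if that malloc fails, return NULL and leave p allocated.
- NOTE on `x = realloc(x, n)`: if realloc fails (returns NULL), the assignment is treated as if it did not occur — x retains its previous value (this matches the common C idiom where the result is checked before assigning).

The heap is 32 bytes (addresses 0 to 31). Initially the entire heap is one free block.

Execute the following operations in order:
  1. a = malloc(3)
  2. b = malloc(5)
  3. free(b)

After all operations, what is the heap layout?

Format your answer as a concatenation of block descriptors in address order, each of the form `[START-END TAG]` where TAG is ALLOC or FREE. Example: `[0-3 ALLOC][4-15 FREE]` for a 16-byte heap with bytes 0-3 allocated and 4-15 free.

Op 1: a = malloc(3) -> a = 0; heap: [0-2 ALLOC][3-31 FREE]
Op 2: b = malloc(5) -> b = 3; heap: [0-2 ALLOC][3-7 ALLOC][8-31 FREE]
Op 3: free(b) -> (freed b); heap: [0-2 ALLOC][3-31 FREE]

Answer: [0-2 ALLOC][3-31 FREE]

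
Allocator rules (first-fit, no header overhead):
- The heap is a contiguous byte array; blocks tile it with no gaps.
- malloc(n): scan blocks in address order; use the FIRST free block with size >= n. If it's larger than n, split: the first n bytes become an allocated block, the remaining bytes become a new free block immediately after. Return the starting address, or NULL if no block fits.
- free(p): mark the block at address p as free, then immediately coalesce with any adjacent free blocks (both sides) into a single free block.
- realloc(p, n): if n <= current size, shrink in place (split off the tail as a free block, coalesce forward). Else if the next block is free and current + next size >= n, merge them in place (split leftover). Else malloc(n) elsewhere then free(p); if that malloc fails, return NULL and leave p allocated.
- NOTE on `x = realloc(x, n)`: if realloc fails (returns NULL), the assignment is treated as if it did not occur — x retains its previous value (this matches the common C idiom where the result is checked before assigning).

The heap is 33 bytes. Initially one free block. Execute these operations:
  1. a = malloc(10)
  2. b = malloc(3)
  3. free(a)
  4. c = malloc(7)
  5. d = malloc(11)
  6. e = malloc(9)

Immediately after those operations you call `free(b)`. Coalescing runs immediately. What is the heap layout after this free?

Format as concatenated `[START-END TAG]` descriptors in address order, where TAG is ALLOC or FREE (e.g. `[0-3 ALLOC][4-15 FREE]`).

Answer: [0-6 ALLOC][7-12 FREE][13-23 ALLOC][24-32 ALLOC]

Derivation:
Op 1: a = malloc(10) -> a = 0; heap: [0-9 ALLOC][10-32 FREE]
Op 2: b = malloc(3) -> b = 10; heap: [0-9 ALLOC][10-12 ALLOC][13-32 FREE]
Op 3: free(a) -> (freed a); heap: [0-9 FREE][10-12 ALLOC][13-32 FREE]
Op 4: c = malloc(7) -> c = 0; heap: [0-6 ALLOC][7-9 FREE][10-12 ALLOC][13-32 FREE]
Op 5: d = malloc(11) -> d = 13; heap: [0-6 ALLOC][7-9 FREE][10-12 ALLOC][13-23 ALLOC][24-32 FREE]
Op 6: e = malloc(9) -> e = 24; heap: [0-6 ALLOC][7-9 FREE][10-12 ALLOC][13-23 ALLOC][24-32 ALLOC]
free(b): b = 10 -> block [10-12 ALLOC]; mark free, coalesce with adjacent free neighbors -> [0-6 ALLOC][7-12 FREE][13-23 ALLOC][24-32 ALLOC]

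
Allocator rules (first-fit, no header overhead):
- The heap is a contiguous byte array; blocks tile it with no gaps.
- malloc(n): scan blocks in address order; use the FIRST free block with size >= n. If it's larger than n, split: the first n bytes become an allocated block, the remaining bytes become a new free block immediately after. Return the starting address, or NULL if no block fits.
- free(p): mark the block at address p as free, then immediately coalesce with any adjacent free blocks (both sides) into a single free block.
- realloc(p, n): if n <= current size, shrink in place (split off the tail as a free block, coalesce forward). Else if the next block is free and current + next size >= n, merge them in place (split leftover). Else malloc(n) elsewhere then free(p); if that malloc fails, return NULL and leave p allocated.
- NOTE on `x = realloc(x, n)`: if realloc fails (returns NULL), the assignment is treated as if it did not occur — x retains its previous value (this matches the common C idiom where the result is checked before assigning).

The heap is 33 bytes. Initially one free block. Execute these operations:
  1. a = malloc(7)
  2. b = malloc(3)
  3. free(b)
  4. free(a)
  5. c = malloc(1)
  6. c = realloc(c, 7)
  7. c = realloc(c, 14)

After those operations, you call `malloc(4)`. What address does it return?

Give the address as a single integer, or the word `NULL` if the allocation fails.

Op 1: a = malloc(7) -> a = 0; heap: [0-6 ALLOC][7-32 FREE]
Op 2: b = malloc(3) -> b = 7; heap: [0-6 ALLOC][7-9 ALLOC][10-32 FREE]
Op 3: free(b) -> (freed b); heap: [0-6 ALLOC][7-32 FREE]
Op 4: free(a) -> (freed a); heap: [0-32 FREE]
Op 5: c = malloc(1) -> c = 0; heap: [0-0 ALLOC][1-32 FREE]
Op 6: c = realloc(c, 7) -> c = 0; heap: [0-6 ALLOC][7-32 FREE]
Op 7: c = realloc(c, 14) -> c = 0; heap: [0-13 ALLOC][14-32 FREE]
malloc(4): first-fit scan over [0-13 ALLOC][14-32 FREE] -> 14

Answer: 14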